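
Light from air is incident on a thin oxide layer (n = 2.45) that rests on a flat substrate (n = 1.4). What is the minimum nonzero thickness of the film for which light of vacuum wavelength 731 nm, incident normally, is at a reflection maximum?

74.6 nm

Ray reflecting at the top interface goes from n = 1.0 toward n = 2.45: a half-wave phase shift.
Bottom surface (2.45 → 1.4): reflection off a lower-index medium gives no phase shift.
The two reflections differ by half a wavelength.
So the condition for constructive reflection is 2 n t = (m + ½) λ.
Minimum at m = 0: t = λ / (4 n) = 731 / (4 × 2.45) = 74.6 nm.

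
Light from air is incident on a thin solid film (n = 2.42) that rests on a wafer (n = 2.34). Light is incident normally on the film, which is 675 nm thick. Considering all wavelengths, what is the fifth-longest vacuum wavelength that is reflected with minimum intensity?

653 nm

Ray reflecting at the top interface goes from n = 1.0 toward n = 2.42: a half-wave phase shift.
Ray reflecting at the bottom interface goes from n = 2.42 toward n = 2.34: no phase shift.
Exactly one π shift → a net half-wave offset.
For minimum reflection here: 2 n t = m λ.
λ = 2 n t / m. The fifth-longest wavelength is m = 5: λ = 2 × 2.42 × 675 / 5.00 = 653 nm.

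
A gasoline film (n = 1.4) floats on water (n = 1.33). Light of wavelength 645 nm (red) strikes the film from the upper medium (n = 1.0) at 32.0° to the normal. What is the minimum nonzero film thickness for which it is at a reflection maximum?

124 nm

At the upper boundary (n = 1.0 to n = 1.4) the reflected ray undergoes a half-wave phase shift.
Ray reflecting at the bottom interface goes from n = 1.4 toward n = 1.33: no phase shift.
Exactly one π shift → a net half-wave offset.
So the condition for constructive reflection is 2 n t cos θ_r = (m + ½) λ.
Snell's law: 1.0 sin 32.0° = 1.4 sin θ_r → sin θ_r = 0.379, cos θ_r = 0.926.
Minimum at m = 0: t = λ / (4 n cos θ_r) = 645 / (4 × 1.4 × 0.926) = 124 nm.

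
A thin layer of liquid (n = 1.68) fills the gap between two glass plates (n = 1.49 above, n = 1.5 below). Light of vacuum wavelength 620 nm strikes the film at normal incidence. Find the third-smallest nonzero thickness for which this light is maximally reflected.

461 nm

At the upper boundary (n = 1.49 to n = 1.68) the reflected ray undergoes a half-wave phase shift.
Ray reflecting at the bottom interface goes from n = 1.68 toward n = 1.5: no phase shift.
Exactly one π shift → a net half-wave offset.
For bright reflection here: 2 n t = (m + ½) λ.
The third-smallest nonzero thickness corresponds to m = 2: t = (m + ½) λ / (2 n) = 2.50 × 620 / (2 × 1.68) = 461 nm.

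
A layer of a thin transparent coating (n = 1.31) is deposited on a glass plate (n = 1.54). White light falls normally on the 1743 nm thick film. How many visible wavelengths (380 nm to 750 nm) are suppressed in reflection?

6

Top surface (1.0 → 1.31): reflection off a higher-index medium gives a half-wave phase shift.
Bottom surface (1.31 → 1.54): reflection off a higher-index medium gives a half-wave phase shift.
Zero or two π shifts → no net half-wave offset.
With no net inversion, destructive interference in reflection requires 2 n t = (m + ½) λ.
λ = 2 n t / (m + ½) = 4567 / (m + ½) nm.
m=5: 830 nm (IR); m=6: 703 nm (visible); m=7: 609 nm (visible); m=8: 537 nm (visible); m=9: 481 nm (visible); m=10: 435 nm (visible); m=11: 397 nm (visible); m=12: 365 nm (UV).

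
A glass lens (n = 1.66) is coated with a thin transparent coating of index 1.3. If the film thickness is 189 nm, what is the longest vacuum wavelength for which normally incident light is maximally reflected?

491 nm

Top surface (1.0 → 1.3): reflection off a higher-index medium gives a half-wave phase shift.
Ray reflecting at the bottom interface goes from n = 1.3 toward n = 1.66: a half-wave phase shift.
Zero or two π shifts → no net half-wave offset.
For maximum reflection here: 2 n t = m λ.
λ = 2 n t / m. The longest wavelength is m = 1: λ = 2 × 1.3 × 189 / 1.00 = 491 nm.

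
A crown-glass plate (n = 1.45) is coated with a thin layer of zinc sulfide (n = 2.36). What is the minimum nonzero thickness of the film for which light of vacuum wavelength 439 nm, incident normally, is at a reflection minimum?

93.0 nm

Top surface (1.0 → 2.36): reflection off a higher-index medium gives a half-wave phase shift.
At the lower boundary (n = 2.36 to n = 1.45) the reflected ray undergoes no phase shift.
Exactly one π shift → a net half-wave offset.
With one net inversion, destructive interference in reflection requires 2 n t = m λ.
Minimum nonzero at m = 1: t = λ / (2 n) = 439 / (2 × 2.36) = 93.0 nm.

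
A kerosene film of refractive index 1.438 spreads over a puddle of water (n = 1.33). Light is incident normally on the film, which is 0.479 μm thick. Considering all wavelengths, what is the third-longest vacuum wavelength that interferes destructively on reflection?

459 nm

Ray reflecting at the top interface goes from n = 1.0 toward n = 1.438: a half-wave phase shift.
Bottom surface (1.438 → 1.33): reflection off a lower-index medium gives no phase shift.
Exactly one π shift → a net half-wave offset.
For weak reflection here: 2 n t = m λ.
λ = 2 n t / m. The third-longest wavelength is m = 3: λ = 2 × 1.438 × 479 / 3.00 = 459 nm.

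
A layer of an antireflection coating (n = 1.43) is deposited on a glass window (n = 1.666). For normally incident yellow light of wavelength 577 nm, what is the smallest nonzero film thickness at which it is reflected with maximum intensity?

202 nm

Ray reflecting at the top interface goes from n = 1.0 toward n = 1.43: a half-wave phase shift.
Bottom surface (1.43 → 1.666): reflection off a higher-index medium gives a half-wave phase shift.
Zero or two π shifts → no net half-wave offset.
For maximum reflection here: 2 n t = m λ.
The smallest nonzero thickness corresponds to m = 1: t = m λ / (2 n) = 1.00 × 577 / (2 × 1.43) = 202 nm.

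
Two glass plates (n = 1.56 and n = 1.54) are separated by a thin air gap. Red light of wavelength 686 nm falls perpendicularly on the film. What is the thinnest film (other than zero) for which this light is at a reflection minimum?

343 nm

Ray reflecting at the top interface goes from n = 1.56 toward n = 1.0: no phase shift.
Ray reflecting at the bottom interface goes from n = 1.0 toward n = 1.54: a half-wave phase shift.
Net: one phase inversion between the two reflected rays.
So the condition for destructive reflection is 2 n t = m λ.
Minimum nonzero at m = 1: t = λ / (2 n) = 686 / (2 × 1.0) = 343 nm.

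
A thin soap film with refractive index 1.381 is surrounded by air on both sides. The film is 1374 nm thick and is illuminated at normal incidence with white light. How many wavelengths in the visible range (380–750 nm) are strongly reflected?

At the upper boundary (n = 1.0 to n = 1.381) the reflected ray undergoes a half-wave phase shift.
Ray reflecting at the bottom interface goes from n = 1.381 toward n = 1.0: no phase shift.
Net: one phase inversion between the two reflected rays.
For bright reflection here: 2 n t = (m + ½) λ.
λ = 2 n t / (m + ½) = 3795 / (m + ½) nm.
m=4: 843 nm (IR); m=5: 690 nm (visible); m=6: 584 nm (visible); m=7: 506 nm (visible); m=8: 446 nm (visible); m=9: 399 nm (visible); m=10: 361 nm (UV).

5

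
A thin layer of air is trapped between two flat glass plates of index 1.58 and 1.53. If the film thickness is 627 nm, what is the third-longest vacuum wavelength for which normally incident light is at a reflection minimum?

418 nm

At the upper boundary (n = 1.58 to n = 1.0) the reflected ray undergoes no phase shift.
Bottom surface (1.0 → 1.53): reflection off a higher-index medium gives a half-wave phase shift.
Exactly one π shift → a net half-wave offset.
With one net inversion, destructive interference in reflection requires 2 n t = m λ.
λ = 2 n t / m. The third-longest wavelength is m = 3: λ = 2 × 1.0 × 627 / 3.00 = 418 nm.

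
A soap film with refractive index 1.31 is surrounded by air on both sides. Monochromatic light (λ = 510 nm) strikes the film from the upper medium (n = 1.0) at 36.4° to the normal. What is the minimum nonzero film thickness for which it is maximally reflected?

109 nm

At the upper boundary (n = 1.0 to n = 1.31) the reflected ray undergoes a half-wave phase shift.
Bottom surface (1.31 → 1.0): reflection off a lower-index medium gives no phase shift.
The two reflections differ by half a wavelength.
So the condition for constructive reflection is 2 n t cos θ_r = (m + ½) λ.
Snell's law: 1.0 sin 36.4° = 1.31 sin θ_r → sin θ_r = 0.453, cos θ_r = 0.892.
Minimum at m = 0: t = λ / (4 n cos θ_r) = 510 / (4 × 1.31 × 0.892) = 109 nm.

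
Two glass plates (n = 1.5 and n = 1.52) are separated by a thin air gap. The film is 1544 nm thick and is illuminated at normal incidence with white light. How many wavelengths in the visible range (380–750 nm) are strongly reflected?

4

Top surface (1.5 → 1.0): reflection off a lower-index medium gives no phase shift.
Ray reflecting at the bottom interface goes from n = 1.0 toward n = 1.52: a half-wave phase shift.
Net: one phase inversion between the two reflected rays.
So the condition for constructive reflection is 2 n t = (m + ½) λ.
λ = 2 n t / (m + ½) = 3088 / (m + ½) nm.
m=3: 882 nm (IR); m=4: 686 nm (visible); m=5: 561 nm (visible); m=6: 475 nm (visible); m=7: 412 nm (visible); m=8: 363 nm (UV).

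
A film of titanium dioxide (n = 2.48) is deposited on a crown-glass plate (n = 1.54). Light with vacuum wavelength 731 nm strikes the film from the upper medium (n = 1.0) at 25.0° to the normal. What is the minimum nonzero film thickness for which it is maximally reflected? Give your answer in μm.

Ray reflecting at the top interface goes from n = 1.0 toward n = 2.48: a half-wave phase shift.
Bottom surface (2.48 → 1.54): reflection off a lower-index medium gives no phase shift.
Net: one phase inversion between the two reflected rays.
For strong reflection here: 2 n t cos θ_r = (m + ½) λ.
Snell's law: 1.0 sin 25.0° = 2.48 sin θ_r → sin θ_r = 0.170, cos θ_r = 0.985.
Minimum at m = 0: t = λ / (4 n cos θ_r) = 731 / (4 × 2.48 × 0.985) = 74.8 nm.

0.0748 μm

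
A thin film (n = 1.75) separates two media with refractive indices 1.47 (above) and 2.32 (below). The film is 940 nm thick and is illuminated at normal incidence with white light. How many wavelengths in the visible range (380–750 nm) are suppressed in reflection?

5

At the upper boundary (n = 1.47 to n = 1.75) the reflected ray undergoes a half-wave phase shift.
Ray reflecting at the bottom interface goes from n = 1.75 toward n = 2.32: a half-wave phase shift.
Zero or two π shifts → no net half-wave offset.
So the condition for destructive reflection is 2 n t = (m + ½) λ.
λ = 2 n t / (m + ½) = 3290 / (m + ½) nm.
m=3: 940 nm (IR); m=4: 731 nm (visible); m=5: 598 nm (visible); m=6: 506 nm (visible); m=7: 439 nm (visible); m=8: 387 nm (visible); m=9: 346 nm (UV).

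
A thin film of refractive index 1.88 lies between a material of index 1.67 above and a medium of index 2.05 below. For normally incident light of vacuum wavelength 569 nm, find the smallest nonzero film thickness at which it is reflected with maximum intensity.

At the upper boundary (n = 1.67 to n = 1.88) the reflected ray undergoes a half-wave phase shift.
At the lower boundary (n = 1.88 to n = 2.05) the reflected ray undergoes a half-wave phase shift.
Net: no relative phase inversion (both shifts match).
For bright reflection here: 2 n t = m λ.
Minimum nonzero at m = 1: t = λ / (2 n) = 569 / (2 × 1.88) = 151 nm.

151 nm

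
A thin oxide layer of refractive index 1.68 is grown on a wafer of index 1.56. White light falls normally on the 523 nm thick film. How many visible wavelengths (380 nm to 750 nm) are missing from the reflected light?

Ray reflecting at the top interface goes from n = 1.0 toward n = 1.68: a half-wave phase shift.
At the lower boundary (n = 1.68 to n = 1.56) the reflected ray undergoes no phase shift.
The two reflections differ by half a wavelength.
So the condition for destructive reflection is 2 n t = m λ.
λ = 2 n t / m = 1757 / m nm.
m=2: 879 nm (IR); m=3: 586 nm (visible); m=4: 439 nm (visible); m=5: 351 nm (UV).

2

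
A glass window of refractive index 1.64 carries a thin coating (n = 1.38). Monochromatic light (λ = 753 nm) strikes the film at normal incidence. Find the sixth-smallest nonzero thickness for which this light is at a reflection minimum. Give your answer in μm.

1.50 μm

Top surface (1.0 → 1.38): reflection off a higher-index medium gives a half-wave phase shift.
At the lower boundary (n = 1.38 to n = 1.64) the reflected ray undergoes a half-wave phase shift.
Zero or two π shifts → no net half-wave offset.
So the condition for destructive reflection is 2 n t = (m + ½) λ.
The sixth-smallest nonzero thickness corresponds to m = 5: t = (m + ½) λ / (2 n) = 5.50 × 753 / (2 × 1.38) = 1501 nm.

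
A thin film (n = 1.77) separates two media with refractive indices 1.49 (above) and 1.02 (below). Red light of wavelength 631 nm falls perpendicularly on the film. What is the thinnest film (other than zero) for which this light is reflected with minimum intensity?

Ray reflecting at the top interface goes from n = 1.49 toward n = 1.77: a half-wave phase shift.
At the lower boundary (n = 1.77 to n = 1.02) the reflected ray undergoes no phase shift.
Net: one phase inversion between the two reflected rays.
With one net inversion, destructive interference in reflection requires 2 n t = m λ.
Minimum nonzero at m = 1: t = λ / (2 n) = 631 / (2 × 1.77) = 178 nm.

178 nm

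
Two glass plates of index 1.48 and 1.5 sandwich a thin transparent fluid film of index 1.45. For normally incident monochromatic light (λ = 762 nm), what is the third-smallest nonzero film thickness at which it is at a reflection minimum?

Ray reflecting at the top interface goes from n = 1.48 toward n = 1.45: no phase shift.
At the lower boundary (n = 1.45 to n = 1.5) the reflected ray undergoes a half-wave phase shift.
Exactly one π shift → a net half-wave offset.
So the condition for destructive reflection is 2 n t = m λ.
The third-smallest nonzero thickness corresponds to m = 3: t = m λ / (2 n) = 3.00 × 762 / (2 × 1.45) = 788 nm.

788 nm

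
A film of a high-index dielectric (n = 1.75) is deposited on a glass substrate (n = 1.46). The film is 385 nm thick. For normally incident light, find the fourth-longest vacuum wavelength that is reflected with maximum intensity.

Ray reflecting at the top interface goes from n = 1.0 toward n = 1.75: a half-wave phase shift.
Bottom surface (1.75 → 1.46): reflection off a lower-index medium gives no phase shift.
Exactly one π shift → a net half-wave offset.
For strong reflection here: 2 n t = (m + ½) λ.
λ = 2 n t / (m + ½). The fourth-longest wavelength is m = 3: λ = 2 × 1.75 × 385 / 3.50 = 385 nm.

385 nm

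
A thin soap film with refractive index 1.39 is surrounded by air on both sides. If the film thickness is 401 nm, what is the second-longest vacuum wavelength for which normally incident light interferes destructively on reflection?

Top surface (1.0 → 1.39): reflection off a higher-index medium gives a half-wave phase shift.
At the lower boundary (n = 1.39 to n = 1.0) the reflected ray undergoes no phase shift.
Exactly one π shift → a net half-wave offset.
So the condition for destructive reflection is 2 n t = m λ.
λ = 2 n t / m. The second-longest wavelength is m = 2: λ = 2 × 1.39 × 401 / 2.00 = 557 nm.

557 nm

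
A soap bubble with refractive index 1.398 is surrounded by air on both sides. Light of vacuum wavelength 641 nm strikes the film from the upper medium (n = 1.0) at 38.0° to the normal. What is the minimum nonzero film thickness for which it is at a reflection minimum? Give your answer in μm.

Ray reflecting at the top interface goes from n = 1.0 toward n = 1.398: a half-wave phase shift.
Ray reflecting at the bottom interface goes from n = 1.398 toward n = 1.0: no phase shift.
Exactly one π shift → a net half-wave offset.
With one net inversion, destructive interference in reflection requires 2 n t cos θ_r = m λ.
Snell's law: 1.0 sin 38.0° = 1.398 sin θ_r → sin θ_r = 0.440, cos θ_r = 0.898.
Minimum nonzero at m = 1: t = λ / (2 n cos θ_r) = 641 / (2 × 1.398 × 0.898) = 255 nm.

0.255 μm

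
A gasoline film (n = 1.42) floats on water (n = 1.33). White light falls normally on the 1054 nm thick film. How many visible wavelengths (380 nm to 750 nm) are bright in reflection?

At the upper boundary (n = 1.0 to n = 1.42) the reflected ray undergoes a half-wave phase shift.
Bottom surface (1.42 → 1.33): reflection off a lower-index medium gives no phase shift.
The two reflections differ by half a wavelength.
With one net inversion, constructive interference in reflection requires 2 n t = (m + ½) λ.
λ = 2 n t / (m + ½) = 2993 / (m + ½) nm.
m=3: 855 nm (IR); m=4: 665 nm (visible); m=5: 544 nm (visible); m=6: 461 nm (visible); m=7: 399 nm (visible); m=8: 352 nm (UV).

4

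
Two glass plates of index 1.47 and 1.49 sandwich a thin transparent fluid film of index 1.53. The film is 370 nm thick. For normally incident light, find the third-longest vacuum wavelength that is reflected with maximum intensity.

Top surface (1.47 → 1.53): reflection off a higher-index medium gives a half-wave phase shift.
Ray reflecting at the bottom interface goes from n = 1.53 toward n = 1.49: no phase shift.
The two reflections differ by half a wavelength.
So the condition for constructive reflection is 2 n t = (m + ½) λ.
λ = 2 n t / (m + ½). The third-longest wavelength is m = 2: λ = 2 × 1.53 × 370 / 2.50 = 453 nm.

453 nm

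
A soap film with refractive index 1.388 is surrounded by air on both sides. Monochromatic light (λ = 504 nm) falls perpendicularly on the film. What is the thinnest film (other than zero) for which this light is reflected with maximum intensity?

90.8 nm

At the upper boundary (n = 1.0 to n = 1.388) the reflected ray undergoes a half-wave phase shift.
Bottom surface (1.388 → 1.0): reflection off a lower-index medium gives no phase shift.
Exactly one π shift → a net half-wave offset.
For maximum reflection here: 2 n t = (m + ½) λ.
Minimum at m = 0: t = λ / (4 n) = 504 / (4 × 1.388) = 90.8 nm.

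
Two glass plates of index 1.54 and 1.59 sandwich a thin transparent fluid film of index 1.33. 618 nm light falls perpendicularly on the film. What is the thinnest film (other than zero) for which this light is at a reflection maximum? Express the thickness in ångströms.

1162 Å

Top surface (1.54 → 1.33): reflection off a lower-index medium gives no phase shift.
Ray reflecting at the bottom interface goes from n = 1.33 toward n = 1.59: a half-wave phase shift.
Exactly one π shift → a net half-wave offset.
With one net inversion, constructive interference in reflection requires 2 n t = (m + ½) λ.
Minimum at m = 0: t = λ / (4 n) = 618 / (4 × 1.33) = 116 nm.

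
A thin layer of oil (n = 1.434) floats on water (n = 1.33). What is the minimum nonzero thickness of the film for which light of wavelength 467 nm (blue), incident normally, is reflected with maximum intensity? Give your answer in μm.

0.0814 μm

Ray reflecting at the top interface goes from n = 1.0 toward n = 1.434: a half-wave phase shift.
At the lower boundary (n = 1.434 to n = 1.33) the reflected ray undergoes no phase shift.
Exactly one π shift → a net half-wave offset.
So the condition for constructive reflection is 2 n t = (m + ½) λ.
Minimum at m = 0: t = λ / (4 n) = 467 / (4 × 1.434) = 81.4 nm.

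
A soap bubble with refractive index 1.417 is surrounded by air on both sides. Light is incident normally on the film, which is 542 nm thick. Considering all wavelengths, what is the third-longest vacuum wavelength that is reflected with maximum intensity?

At the upper boundary (n = 1.0 to n = 1.417) the reflected ray undergoes a half-wave phase shift.
Bottom surface (1.417 → 1.0): reflection off a lower-index medium gives no phase shift.
Net: one phase inversion between the two reflected rays.
With one net inversion, constructive interference in reflection requires 2 n t = (m + ½) λ.
λ = 2 n t / (m + ½). The third-longest wavelength is m = 2: λ = 2 × 1.417 × 542 / 2.50 = 614 nm.

614 nm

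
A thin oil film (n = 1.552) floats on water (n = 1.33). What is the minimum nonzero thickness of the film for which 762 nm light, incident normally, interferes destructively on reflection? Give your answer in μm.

Ray reflecting at the top interface goes from n = 1.0 toward n = 1.552: a half-wave phase shift.
Bottom surface (1.552 → 1.33): reflection off a lower-index medium gives no phase shift.
Net: one phase inversion between the two reflected rays.
For weak reflection here: 2 n t = m λ.
Minimum nonzero at m = 1: t = λ / (2 n) = 762 / (2 × 1.552) = 245 nm.

0.245 μm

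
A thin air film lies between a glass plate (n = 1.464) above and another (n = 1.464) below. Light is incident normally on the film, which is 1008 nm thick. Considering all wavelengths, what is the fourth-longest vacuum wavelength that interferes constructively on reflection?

576 nm

Ray reflecting at the top interface goes from n = 1.464 toward n = 1.0: no phase shift.
At the lower boundary (n = 1.0 to n = 1.464) the reflected ray undergoes a half-wave phase shift.
Exactly one π shift → a net half-wave offset.
For maximum reflection here: 2 n t = (m + ½) λ.
λ = 2 n t / (m + ½). The fourth-longest wavelength is m = 3: λ = 2 × 1.0 × 1008 / 3.50 = 576 nm.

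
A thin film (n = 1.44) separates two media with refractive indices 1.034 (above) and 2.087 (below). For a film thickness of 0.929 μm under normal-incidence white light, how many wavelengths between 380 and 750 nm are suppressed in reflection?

Top surface (1.034 → 1.44): reflection off a higher-index medium gives a half-wave phase shift.
Bottom surface (1.44 → 2.087): reflection off a higher-index medium gives a half-wave phase shift.
The two reflections carry the same phase change, so no net offset.
For weak reflection here: 2 n t = (m + ½) λ.
λ = 2 n t / (m + ½) = 2676 / (m + ½) nm.
m=3: 764 nm (IR); m=4: 595 nm (visible); m=5: 486 nm (visible); m=6: 412 nm (visible); m=7: 357 nm (UV).

3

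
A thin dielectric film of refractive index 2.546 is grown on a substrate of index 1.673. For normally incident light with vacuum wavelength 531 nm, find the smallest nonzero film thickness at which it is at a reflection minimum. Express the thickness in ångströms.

Ray reflecting at the top interface goes from n = 1.0 toward n = 2.546: a half-wave phase shift.
Bottom surface (2.546 → 1.673): reflection off a lower-index medium gives no phase shift.
Exactly one π shift → a net half-wave offset.
With one net inversion, destructive interference in reflection requires 2 n t = m λ.
Minimum nonzero at m = 1: t = λ / (2 n) = 531 / (2 × 2.546) = 104 nm.

1043 Å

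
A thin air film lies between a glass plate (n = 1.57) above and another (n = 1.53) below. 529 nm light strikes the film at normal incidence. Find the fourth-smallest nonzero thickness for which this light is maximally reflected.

At the upper boundary (n = 1.57 to n = 1.0) the reflected ray undergoes no phase shift.
Bottom surface (1.0 → 1.53): reflection off a higher-index medium gives a half-wave phase shift.
The two reflections differ by half a wavelength.
For maximum reflection here: 2 n t = (m + ½) λ.
The fourth-smallest nonzero thickness corresponds to m = 3: t = (m + ½) λ / (2 n) = 3.50 × 529 / (2 × 1.0) = 926 nm.

926 nm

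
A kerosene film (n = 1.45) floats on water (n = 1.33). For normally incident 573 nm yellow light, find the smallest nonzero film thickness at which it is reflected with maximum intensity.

98.8 nm

Ray reflecting at the top interface goes from n = 1.0 toward n = 1.45: a half-wave phase shift.
Ray reflecting at the bottom interface goes from n = 1.45 toward n = 1.33: no phase shift.
Exactly one π shift → a net half-wave offset.
For maximum reflection here: 2 n t = (m + ½) λ.
Minimum at m = 0: t = λ / (4 n) = 573 / (4 × 1.45) = 98.8 nm.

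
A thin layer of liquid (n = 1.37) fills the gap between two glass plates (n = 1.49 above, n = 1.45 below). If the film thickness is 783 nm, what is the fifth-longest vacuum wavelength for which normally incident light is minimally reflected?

Ray reflecting at the top interface goes from n = 1.49 toward n = 1.37: no phase shift.
Bottom surface (1.37 → 1.45): reflection off a higher-index medium gives a half-wave phase shift.
Exactly one π shift → a net half-wave offset.
For dark reflection here: 2 n t = m λ.
λ = 2 n t / m. The fifth-longest wavelength is m = 5: λ = 2 × 1.37 × 783 / 5.00 = 429 nm.

429 nm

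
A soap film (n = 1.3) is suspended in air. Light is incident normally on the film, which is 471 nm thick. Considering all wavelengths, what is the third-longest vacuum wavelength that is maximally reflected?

Top surface (1.0 → 1.3): reflection off a higher-index medium gives a half-wave phase shift.
Bottom surface (1.3 → 1.0): reflection off a lower-index medium gives no phase shift.
Net: one phase inversion between the two reflected rays.
So the condition for constructive reflection is 2 n t = (m + ½) λ.
λ = 2 n t / (m + ½). The third-longest wavelength is m = 2: λ = 2 × 1.3 × 471 / 2.50 = 490 nm.

490 nm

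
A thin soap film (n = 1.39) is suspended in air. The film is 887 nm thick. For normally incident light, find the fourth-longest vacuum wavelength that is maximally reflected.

705 nm

At the upper boundary (n = 1.0 to n = 1.39) the reflected ray undergoes a half-wave phase shift.
Bottom surface (1.39 → 1.0): reflection off a lower-index medium gives no phase shift.
Net: one phase inversion between the two reflected rays.
So the condition for constructive reflection is 2 n t = (m + ½) λ.
λ = 2 n t / (m + ½). The fourth-longest wavelength is m = 3: λ = 2 × 1.39 × 887 / 3.50 = 705 nm.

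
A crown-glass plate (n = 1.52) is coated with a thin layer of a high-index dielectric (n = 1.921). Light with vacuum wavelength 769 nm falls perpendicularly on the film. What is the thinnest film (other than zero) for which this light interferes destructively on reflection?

Top surface (1.0 → 1.921): reflection off a higher-index medium gives a half-wave phase shift.
At the lower boundary (n = 1.921 to n = 1.52) the reflected ray undergoes no phase shift.
Exactly one π shift → a net half-wave offset.
So the condition for destructive reflection is 2 n t = m λ.
Minimum nonzero at m = 1: t = λ / (2 n) = 769 / (2 × 1.921) = 200 nm.

200 nm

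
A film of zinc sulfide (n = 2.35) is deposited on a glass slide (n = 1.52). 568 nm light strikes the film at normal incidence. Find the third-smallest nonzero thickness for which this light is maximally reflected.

At the upper boundary (n = 1.0 to n = 2.35) the reflected ray undergoes a half-wave phase shift.
At the lower boundary (n = 2.35 to n = 1.52) the reflected ray undergoes no phase shift.
The two reflections differ by half a wavelength.
With one net inversion, constructive interference in reflection requires 2 n t = (m + ½) λ.
The third-smallest nonzero thickness corresponds to m = 2: t = (m + ½) λ / (2 n) = 2.50 × 568 / (2 × 2.35) = 302 nm.

302 nm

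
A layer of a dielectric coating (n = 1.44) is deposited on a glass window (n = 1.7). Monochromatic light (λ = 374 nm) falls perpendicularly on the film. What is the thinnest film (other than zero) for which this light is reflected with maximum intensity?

130 nm

Ray reflecting at the top interface goes from n = 1.0 toward n = 1.44: a half-wave phase shift.
Bottom surface (1.44 → 1.7): reflection off a higher-index medium gives a half-wave phase shift.
The two reflections carry the same phase change, so no net offset.
For bright reflection here: 2 n t = m λ.
Minimum nonzero at m = 1: t = λ / (2 n) = 374 / (2 × 1.44) = 130 nm.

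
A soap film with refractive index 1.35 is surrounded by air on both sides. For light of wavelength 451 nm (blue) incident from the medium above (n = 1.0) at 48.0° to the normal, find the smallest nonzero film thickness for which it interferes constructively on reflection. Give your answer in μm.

At the upper boundary (n = 1.0 to n = 1.35) the reflected ray undergoes a half-wave phase shift.
Ray reflecting at the bottom interface goes from n = 1.35 toward n = 1.0: no phase shift.
Exactly one π shift → a net half-wave offset.
So the condition for constructive reflection is 2 n t cos θ_r = (m + ½) λ.
Snell's law: 1.0 sin 48.0° = 1.35 sin θ_r → sin θ_r = 0.550, cos θ_r = 0.835.
Minimum at m = 0: t = λ / (4 n cos θ_r) = 451 / (4 × 1.35 × 0.835) = 100 nm.

0.100 μm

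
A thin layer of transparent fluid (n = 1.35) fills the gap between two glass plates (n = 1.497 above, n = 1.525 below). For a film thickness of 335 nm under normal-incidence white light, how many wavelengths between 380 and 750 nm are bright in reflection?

At the upper boundary (n = 1.497 to n = 1.35) the reflected ray undergoes no phase shift.
Bottom surface (1.35 → 1.525): reflection off a higher-index medium gives a half-wave phase shift.
The two reflections differ by half a wavelength.
So the condition for constructive reflection is 2 n t = (m + ½) λ.
λ = 2 n t / (m + ½) = 905 / (m + ½) nm.
m=0: 1809 nm (IR); m=1: 603 nm (visible); m=2: 362 nm (UV).

1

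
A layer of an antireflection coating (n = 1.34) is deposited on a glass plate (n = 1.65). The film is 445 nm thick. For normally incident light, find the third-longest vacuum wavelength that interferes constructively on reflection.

398 nm

Ray reflecting at the top interface goes from n = 1.0 toward n = 1.34: a half-wave phase shift.
At the lower boundary (n = 1.34 to n = 1.65) the reflected ray undergoes a half-wave phase shift.
The two reflections carry the same phase change, so no net offset.
With no net inversion, constructive interference in reflection requires 2 n t = m λ.
λ = 2 n t / m. The third-longest wavelength is m = 3: λ = 2 × 1.34 × 445 / 3.00 = 398 nm.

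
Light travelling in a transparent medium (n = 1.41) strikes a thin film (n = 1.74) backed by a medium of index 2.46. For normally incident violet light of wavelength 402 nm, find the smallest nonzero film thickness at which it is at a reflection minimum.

Top surface (1.41 → 1.74): reflection off a higher-index medium gives a half-wave phase shift.
Ray reflecting at the bottom interface goes from n = 1.74 toward n = 2.46: a half-wave phase shift.
The two reflections carry the same phase change, so no net offset.
For dark reflection here: 2 n t = (m + ½) λ.
Minimum at m = 0: t = λ / (4 n) = 402 / (4 × 1.74) = 57.8 nm.

57.8 nm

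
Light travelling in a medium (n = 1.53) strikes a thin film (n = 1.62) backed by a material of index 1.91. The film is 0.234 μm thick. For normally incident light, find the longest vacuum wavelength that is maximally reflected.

758 nm

At the upper boundary (n = 1.53 to n = 1.62) the reflected ray undergoes a half-wave phase shift.
At the lower boundary (n = 1.62 to n = 1.91) the reflected ray undergoes a half-wave phase shift.
The two reflections carry the same phase change, so no net offset.
So the condition for constructive reflection is 2 n t = m λ.
λ = 2 n t / m. The longest wavelength is m = 1: λ = 2 × 1.62 × 234 / 1.00 = 758 nm.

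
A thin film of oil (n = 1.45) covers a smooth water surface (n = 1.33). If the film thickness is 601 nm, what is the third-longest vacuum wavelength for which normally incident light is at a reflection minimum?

581 nm

Top surface (1.0 → 1.45): reflection off a higher-index medium gives a half-wave phase shift.
Ray reflecting at the bottom interface goes from n = 1.45 toward n = 1.33: no phase shift.
Exactly one π shift → a net half-wave offset.
With one net inversion, destructive interference in reflection requires 2 n t = m λ.
λ = 2 n t / m. The third-longest wavelength is m = 3: λ = 2 × 1.45 × 601 / 3.00 = 581 nm.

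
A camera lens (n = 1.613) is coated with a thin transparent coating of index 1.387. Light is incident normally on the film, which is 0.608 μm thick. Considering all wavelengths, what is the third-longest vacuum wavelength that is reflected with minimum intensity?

Ray reflecting at the top interface goes from n = 1.0 toward n = 1.387: a half-wave phase shift.
Bottom surface (1.387 → 1.613): reflection off a higher-index medium gives a half-wave phase shift.
Zero or two π shifts → no net half-wave offset.
With no net inversion, destructive interference in reflection requires 2 n t = (m + ½) λ.
λ = 2 n t / (m + ½). The third-longest wavelength is m = 2: λ = 2 × 1.387 × 608 / 2.50 = 675 nm.

675 nm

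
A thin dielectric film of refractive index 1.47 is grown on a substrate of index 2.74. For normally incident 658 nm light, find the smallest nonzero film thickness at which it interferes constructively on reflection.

Ray reflecting at the top interface goes from n = 1.0 toward n = 1.47: a half-wave phase shift.
At the lower boundary (n = 1.47 to n = 2.74) the reflected ray undergoes a half-wave phase shift.
Zero or two π shifts → no net half-wave offset.
So the condition for constructive reflection is 2 n t = m λ.
Minimum nonzero at m = 1: t = λ / (2 n) = 658 / (2 × 1.47) = 224 nm.

224 nm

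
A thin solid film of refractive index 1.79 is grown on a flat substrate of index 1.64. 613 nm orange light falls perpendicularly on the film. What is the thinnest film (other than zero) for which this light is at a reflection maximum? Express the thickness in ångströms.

At the upper boundary (n = 1.0 to n = 1.79) the reflected ray undergoes a half-wave phase shift.
At the lower boundary (n = 1.79 to n = 1.64) the reflected ray undergoes no phase shift.
Exactly one π shift → a net half-wave offset.
For maximum reflection here: 2 n t = (m + ½) λ.
Minimum at m = 0: t = λ / (4 n) = 613 / (4 × 1.79) = 85.6 nm.

856 Å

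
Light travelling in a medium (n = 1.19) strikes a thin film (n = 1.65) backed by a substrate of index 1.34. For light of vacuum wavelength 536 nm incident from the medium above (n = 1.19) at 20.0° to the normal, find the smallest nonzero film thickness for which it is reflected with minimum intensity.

168 nm

Ray reflecting at the top interface goes from n = 1.19 toward n = 1.65: a half-wave phase shift.
Bottom surface (1.65 → 1.34): reflection off a lower-index medium gives no phase shift.
The two reflections differ by half a wavelength.
For weak reflection here: 2 n t cos θ_r = m λ.
Snell's law: 1.19 sin 20.0° = 1.65 sin θ_r → sin θ_r = 0.247, cos θ_r = 0.969.
Minimum nonzero at m = 1: t = λ / (2 n cos θ_r) = 536 / (2 × 1.65 × 0.969) = 168 nm.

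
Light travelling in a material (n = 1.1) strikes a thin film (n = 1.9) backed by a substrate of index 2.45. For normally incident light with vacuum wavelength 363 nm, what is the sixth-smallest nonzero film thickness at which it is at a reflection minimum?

525 nm

Top surface (1.1 → 1.9): reflection off a higher-index medium gives a half-wave phase shift.
At the lower boundary (n = 1.9 to n = 2.45) the reflected ray undergoes a half-wave phase shift.
The two reflections carry the same phase change, so no net offset.
For weak reflection here: 2 n t = (m + ½) λ.
The sixth-smallest nonzero thickness corresponds to m = 5: t = (m + ½) λ / (2 n) = 5.50 × 363 / (2 × 1.9) = 525 nm.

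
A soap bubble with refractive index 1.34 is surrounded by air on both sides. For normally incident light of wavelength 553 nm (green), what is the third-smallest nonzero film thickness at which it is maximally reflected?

Top surface (1.0 → 1.34): reflection off a higher-index medium gives a half-wave phase shift.
Bottom surface (1.34 → 1.0): reflection off a lower-index medium gives no phase shift.
Exactly one π shift → a net half-wave offset.
So the condition for constructive reflection is 2 n t = (m + ½) λ.
The third-smallest nonzero thickness corresponds to m = 2: t = (m + ½) λ / (2 n) = 2.50 × 553 / (2 × 1.34) = 516 nm.

516 nm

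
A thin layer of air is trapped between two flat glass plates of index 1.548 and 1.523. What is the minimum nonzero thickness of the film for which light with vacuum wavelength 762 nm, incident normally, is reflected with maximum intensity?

191 nm

At the upper boundary (n = 1.548 to n = 1.0) the reflected ray undergoes no phase shift.
At the lower boundary (n = 1.0 to n = 1.523) the reflected ray undergoes a half-wave phase shift.
Exactly one π shift → a net half-wave offset.
With one net inversion, constructive interference in reflection requires 2 n t = (m + ½) λ.
Minimum at m = 0: t = λ / (4 n) = 762 / (4 × 1.0) = 191 nm.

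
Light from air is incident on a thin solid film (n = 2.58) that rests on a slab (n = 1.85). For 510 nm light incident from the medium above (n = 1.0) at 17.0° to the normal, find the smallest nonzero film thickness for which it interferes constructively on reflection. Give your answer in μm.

0.0497 μm

At the upper boundary (n = 1.0 to n = 2.58) the reflected ray undergoes a half-wave phase shift.
Bottom surface (2.58 → 1.85): reflection off a lower-index medium gives no phase shift.
The two reflections differ by half a wavelength.
With one net inversion, constructive interference in reflection requires 2 n t cos θ_r = (m + ½) λ.
Snell's law: 1.0 sin 17.0° = 2.58 sin θ_r → sin θ_r = 0.113, cos θ_r = 0.994.
Minimum at m = 0: t = λ / (4 n cos θ_r) = 510 / (4 × 2.58 × 0.994) = 49.7 nm.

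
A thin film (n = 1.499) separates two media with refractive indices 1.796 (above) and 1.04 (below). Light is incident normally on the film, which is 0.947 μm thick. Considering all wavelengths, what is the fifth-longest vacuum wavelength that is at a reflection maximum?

568 nm

Top surface (1.796 → 1.499): reflection off a lower-index medium gives no phase shift.
Bottom surface (1.499 → 1.04): reflection off a lower-index medium gives no phase shift.
The two reflections carry the same phase change, so no net offset.
With no net inversion, constructive interference in reflection requires 2 n t = m λ.
λ = 2 n t / m. The fifth-longest wavelength is m = 5: λ = 2 × 1.499 × 947 / 5.00 = 568 nm.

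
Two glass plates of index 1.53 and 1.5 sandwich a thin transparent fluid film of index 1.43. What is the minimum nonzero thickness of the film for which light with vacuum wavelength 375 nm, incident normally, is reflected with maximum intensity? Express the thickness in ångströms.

Top surface (1.53 → 1.43): reflection off a lower-index medium gives no phase shift.
Bottom surface (1.43 → 1.5): reflection off a higher-index medium gives a half-wave phase shift.
The two reflections differ by half a wavelength.
So the condition for constructive reflection is 2 n t = (m + ½) λ.
Minimum at m = 0: t = λ / (4 n) = 375 / (4 × 1.43) = 65.6 nm.

656 Å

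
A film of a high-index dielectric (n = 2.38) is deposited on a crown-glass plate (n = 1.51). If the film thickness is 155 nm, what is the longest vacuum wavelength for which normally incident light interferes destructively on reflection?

738 nm

Ray reflecting at the top interface goes from n = 1.0 toward n = 2.38: a half-wave phase shift.
Ray reflecting at the bottom interface goes from n = 2.38 toward n = 1.51: no phase shift.
Exactly one π shift → a net half-wave offset.
With one net inversion, destructive interference in reflection requires 2 n t = m λ.
λ = 2 n t / m. The longest wavelength is m = 1: λ = 2 × 2.38 × 155 / 1.00 = 738 nm.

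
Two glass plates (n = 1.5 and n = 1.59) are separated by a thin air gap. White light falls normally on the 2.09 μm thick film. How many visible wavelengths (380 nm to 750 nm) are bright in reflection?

At the upper boundary (n = 1.5 to n = 1.0) the reflected ray undergoes no phase shift.
At the lower boundary (n = 1.0 to n = 1.59) the reflected ray undergoes a half-wave phase shift.
Exactly one π shift → a net half-wave offset.
For strong reflection here: 2 n t = (m + ½) λ.
λ = 2 n t / (m + ½) = 4180 / (m + ½) nm.
m=5: 760 nm (IR); m=6: 643 nm (visible); m=7: 557 nm (visible); m=8: 492 nm (visible); m=9: 440 nm (visible); m=10: 398 nm (visible); m=11: 363 nm (UV).

5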